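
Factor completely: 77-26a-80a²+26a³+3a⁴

By the rational root theorem, a = -1 is a root, so (a+1) divides it; the quotient is 3a³+23a²-103a+77.
Then a = 1 is a root, giving the factor (a-1) and quotient 3a²+26a-77.
The remaining quadratic factors as (3a-7)(a+11).

(3a-7)(a+1)(a+11)(a-1)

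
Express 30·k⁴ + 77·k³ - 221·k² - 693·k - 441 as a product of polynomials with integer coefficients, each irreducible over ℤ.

(5·k + 7)·(6·k + 7)·(k + 3)·(k - 3)

Testing divisors of the constant over divisors of the leading coefficient, k = -7/6 is a root, so (6·k + 7) divides it; the quotient is 5·k³ + 7·k² - 45·k - 63.
Next, k = -7/5 is a root, so (5·k + 7) is a factor; dividing leaves k² - 9.
The remaining quadratic factors as (k - 3)(k + 3).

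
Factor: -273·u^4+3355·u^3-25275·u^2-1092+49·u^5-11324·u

(7·u+1)·(7·u+2)·(u-7)·(u^2+u+78)

By the rational root theorem, u = -2/7 is a root, giving the factor (7·u+2) and quotient 7·u^4-41·u^3+491·u^2-3751·u-546.
Next, u = 7 is a root, giving the factor (u-7) and quotient 7·u^3+8·u^2+547·u+78.
Then u = -1/7 is a root, so (7·u+1) is a factor; dividing leaves u^2+u+78.
The quadratic u^2+u+78 has discriminant -311 < 0 and is irreducible over ℤ.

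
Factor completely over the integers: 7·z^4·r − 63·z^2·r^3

Factor out 7·z^2·r, leaving z^2 − 9·r^2, which is a difference of two squares.

7·r·z^2·(z − 3·r)·(z + 3·r)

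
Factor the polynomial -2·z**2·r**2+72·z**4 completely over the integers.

2·z**2·(6·z-r)·(6·z+r)

Factor out 2·z**2, leaving 36·z**2-r**2, which is a difference of two squares.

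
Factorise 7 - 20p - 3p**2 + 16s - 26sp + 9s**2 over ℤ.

Group: s(9s + p + 7) + (-3p + 1)(9s + p + 7); both groups contain (9s + p + 7).

(s - 3p + 1)(9s + p + 7)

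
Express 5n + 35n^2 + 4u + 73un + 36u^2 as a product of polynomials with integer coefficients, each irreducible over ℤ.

Group: 9u(4u + 5n) + (7n + 1)(4u + 5n); both groups contain (4u + 5n).

(4u + 5n)(9u + 7n + 1)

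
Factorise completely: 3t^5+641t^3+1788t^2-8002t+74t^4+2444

Trying the rational-root candidates, t = 2 is a root, so (t-2) is a factor; dividing leaves 3t^4+80t^3+801t^2+3390t-1222.
Continuing, t = -13 is a root, so (t+13) divides it; the quotient is 3t^3+41t^2+268t-94.
Next, t = 1/3 is a root, giving the factor (3t-1) and quotient t^2+14t+94.
The quadratic t^2+14t+94 has discriminant -180 < 0 and is irreducible over ℤ.

(3t-1)(t+13)(t-2)(t^2+14t+94)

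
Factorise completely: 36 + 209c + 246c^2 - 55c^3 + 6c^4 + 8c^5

(2c + 1)(4c + 1)(c + 4)(c^2 - 4c + 9)

By the rational root theorem, c = -1/2 is a root, so (2c + 1) is a factor; dividing leaves 4c^4 + c^3 - 28c^2 + 137c + 36.
Next, c = -1/4 is a root, so (4c + 1) divides it; the quotient is c^3 - 7c + 36.
Next, c = -4 is a root, giving the factor (c + 4) and quotient c^2 - 4c + 9.
The quadratic c^2 - 4c + 9 has discriminant -20 < 0 and is irreducible over ℤ.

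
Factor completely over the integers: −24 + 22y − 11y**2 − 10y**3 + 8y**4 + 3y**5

Trying the rational-root candidates, y = −3 is a root, so (y + 3) is a factor; dividing leaves 3y**4 − y**3 − 7y**2 + 10y − 8.
Continuing, y = 4/3 is a root, so (3y − 4) is a factor; dividing leaves y**3 + y**2 − y + 2.
Then y = −2 is a root, so (y + 2) is a factor; dividing leaves y**2 − y + 1.
The quadratic y**2 − y + 1 has discriminant −3 < 0 and is irreducible over ℤ.

(3y − 4)(y + 2)(y + 3)(y**2 − y + 1)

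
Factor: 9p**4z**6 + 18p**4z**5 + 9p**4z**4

9p**4z**4(z + 1)**2

Every term has a factor of 9p**4z**4; factoring it out leaves z**2 + 2z + 1.
Recognize a perfect-square trinomial with the parts 1 and z.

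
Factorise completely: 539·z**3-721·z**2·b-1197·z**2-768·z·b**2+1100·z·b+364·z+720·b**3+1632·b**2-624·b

(7·z-12·b)·(7·z-5·b-13)·(11·z+12·b-4)

Group: 7·z·(77·z**2-48·z·b-28·z-144·b**2+48·b) + (-5·b-13)·(77·z**2-48·z·b-28·z-144·b**2+48·b); both groups contain (77·z**2-48·z·b-28·z-144·b**2+48·b), so (7·z-5·b-13) is a factor with cofactor 77·z**2-48·z·b-28·z-144·b**2+48·b.
The cofactor groups again: 77·z**2-48·z·b-28·z-144·b**2+48·b = 11·z·(7·z-12·b) + (12·b-4)·(7·z-12·b); both groups contain (7·z-12·b), giving (11·z+12·b-4)·(7·z-12·b).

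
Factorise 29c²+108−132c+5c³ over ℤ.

Among the possible rational roots, c = 2 is a root, so (c−2) divides it; the quotient is 5c²+39c−54.
The remaining quadratic factors as (5c−6)(c+9).

(5c−6)(c+9)(c−2)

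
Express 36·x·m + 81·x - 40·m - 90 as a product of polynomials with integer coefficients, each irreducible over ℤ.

Group as (36·x·m + 81·x) + (-40·m - 90) = 9·x·(4·m + 9) - 10·(4·m + 9).
Both groups share the factor (4·m + 9).

(4·m + 9)·(9·x - 10)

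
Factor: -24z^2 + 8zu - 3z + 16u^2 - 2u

Group: -8z(3z + 2u) + (8u - 1)(3z + 2u); both groups contain (3z + 2u).

-(8z - 8u + 1)(3z + 2u)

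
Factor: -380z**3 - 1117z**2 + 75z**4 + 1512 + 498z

(3z + 4)(5z + 9)(5z - 6)(z - 7)

Testing divisors of the constant over divisors of the leading coefficient, z = 7 is a root, so (z - 7) divides it; the quotient is 75z**3 + 145z**2 - 102z - 216.
Continuing, z = 6/5 is a root, so (5z - 6) divides it; the quotient is 15z**2 + 47z + 36.
The remaining quadratic factors as (3z + 4)(5z + 9).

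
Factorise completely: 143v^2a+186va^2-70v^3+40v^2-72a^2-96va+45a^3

Group: v(-70v^2-67va+40v-15a^2+24a) - 3a(-70v^2-67va+40v-15a^2+24a); both groups contain (-70v^2-67va+40v-15a^2+24a), so (v-3a) is a factor with cofactor -70v^2-67va+40v-15a^2+24a.
The cofactor groups again: -70v^2-67va+40v-15a^2+24a = -14v(5v+3a) + (-5a+8)(5v+3a); both groups contain (5v+3a), giving -(14v+5a-8)(5v+3a).

-(v-3a)(5v+3a)(14v+5a-8)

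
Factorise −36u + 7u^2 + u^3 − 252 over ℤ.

Among the possible rational roots, u = 6 is a root, so (u − 6) divides it; the quotient is u^2 + 13u + 42.
The remaining quadratic factors as (u + 6)(u + 7).

(u + 6)(u + 7)(u − 6)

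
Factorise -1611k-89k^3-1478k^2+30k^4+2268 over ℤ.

Trying the rational-root candidates, k = -7/3 is a root, so (3k+7) is a factor; dividing leaves 10k^3-53k^2-369k+324.
Next, k = -9/2 is a root, giving the factor (2k+9) and quotient 5k^2-49k+36.
The remaining quadratic factors as (k-9)(5k-4).

(2k+9)(3k+7)(5k-4)(k-9)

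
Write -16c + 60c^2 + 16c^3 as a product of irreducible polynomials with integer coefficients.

Pull out the common factor 4c, then factor the remaining trinomial.

4c(4c - 1)(c + 4)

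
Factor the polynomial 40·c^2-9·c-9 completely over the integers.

Need a pair with product 40·(-9) = -360 and sum -9: that's 15 and -24.
Split the middle term: 40·c^2+15·c - 24·c-9 = 5·c·(8·c+3) - 3·(8·c+3).

(5·c-3)·(8·c+3)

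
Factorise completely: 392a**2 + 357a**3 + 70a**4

7a**2(2a + 7)(5a + 8)

Pull out the common factor 7a**2, then factor the remaining trinomial.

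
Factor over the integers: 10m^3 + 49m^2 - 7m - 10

(2m - 1)(5m + 2)(m + 5)

Among the possible rational roots, m = 1/2 is a root, so (2m - 1) is a factor; dividing leaves 5m^2 + 27m + 10.
The remaining quadratic factors as (m + 5)(5m + 2).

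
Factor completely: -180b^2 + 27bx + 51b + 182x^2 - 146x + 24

Group: -12b(15b + 14x - 8) + (13x - 3)(15b + 14x - 8); both groups contain (15b + 14x - 8).

-(12b - 13x + 3)(15b + 14x - 8)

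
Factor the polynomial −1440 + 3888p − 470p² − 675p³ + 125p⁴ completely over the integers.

Among the possible rational roots, p = 12/5 is a root, so (5p − 12) divides it; the quotient is 25p³ − 75p² − 274p + 120.
Next, p = 2/5 is a root, so (5p − 2) is a factor; dividing leaves 5p² − 13p − 60.
The remaining quadratic factors as (p − 5)(5p + 12).

(5p + 12)(5p − 12)(5p − 2)(p − 5)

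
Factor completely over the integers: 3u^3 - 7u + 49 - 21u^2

Group as (3u^3 - 7u) + (-21u^2 + 49) = u(3u^2 - 7) - 7(3u^2 - 7).
Both groups share the factor (3u^2 - 7).

(u - 7)(3u^2 - 7)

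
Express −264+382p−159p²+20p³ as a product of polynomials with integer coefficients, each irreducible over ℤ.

(4p−11)(5p−6)(p−4)

By the rational root theorem, p = 4 is a root, so (p−4) divides it; the quotient is 20p²−79p+66.
The remaining quadratic factors as (4p−11)(5p−6).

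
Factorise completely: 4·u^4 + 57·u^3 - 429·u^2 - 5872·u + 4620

(4·u - 3)·(u + 11)·(u + 14)·(u - 10)

Testing divisors of the constant over divisors of the leading coefficient, u = 3/4 is a root, so (4·u - 3) divides it; the quotient is u^3 + 15·u^2 - 96·u - 1540.
Then u = -11 is a root, giving the factor (u + 11) and quotient u^2 + 4·u - 140.
The remaining quadratic factors as (u - 10)(u + 14).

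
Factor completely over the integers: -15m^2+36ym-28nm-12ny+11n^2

(n-3m)(11n-12y+5m)

Group: 11n(n-3m) + (-12y+5m)(n-3m); both groups contain (n-3m).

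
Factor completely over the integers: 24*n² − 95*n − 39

(3*n − 13)*(8*n + 3)

Need a pair with product 24·(−39) = −936 and sum −95: that's 9 and −104.
Split the middle term: 24*n² + 9*n − 104*n − 39 = 3*n*(8*n + 3) − 13*(8*n + 3).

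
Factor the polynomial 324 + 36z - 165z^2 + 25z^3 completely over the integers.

(5z + 6)(5z - 9)(z - 6)

Among the possible rational roots, z = -6/5 is a root, so (5z + 6) divides it; the quotient is 5z^2 - 39z + 54.
The remaining quadratic factors as (z - 6)(5z - 9).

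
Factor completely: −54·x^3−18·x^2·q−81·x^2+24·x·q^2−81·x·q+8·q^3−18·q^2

Group: 3·x·(−18·x^2−27·x+8·q^2−18·q) + q·(−18·x^2−27·x+8·q^2−18·q); both groups contain (−18·x^2−27·x+8·q^2−18·q), so (3·x+q) is a factor with cofactor −18·x^2−27·x+8·q^2−18·q.
The cofactor groups again: −18·x^2−27·x+8·q^2−18·q = −3·x·(6·x−4·q+9) − 2·q·(6·x−4·q+9); both groups contain (6·x−4·q+9), giving −(3·x+2·q)·(6·x−4·q+9).

−(6·x−4·q+9)·(3·x+2·q)·(3·x+q)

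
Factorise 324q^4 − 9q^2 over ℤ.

9q^2(6q + 1)(6q − 1)

Factor out 9q^2, leaving 36q^2 − 1, which is a difference of two squares.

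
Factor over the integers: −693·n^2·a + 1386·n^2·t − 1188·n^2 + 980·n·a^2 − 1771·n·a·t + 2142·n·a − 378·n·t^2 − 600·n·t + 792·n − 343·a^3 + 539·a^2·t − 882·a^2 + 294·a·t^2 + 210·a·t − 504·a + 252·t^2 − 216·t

−(11·n − 7·a − 3·t)·(9·n − 7·a − 6)·(7·a − 14·t + 12)

Group: 9·n·(−77·n·a + 154·n·t − 132·n + 49·a^2 − 77·a·t + 84·a − 42·t^2 + 36·t) + (−7·a − 6)·(−77·n·a + 154·n·t − 132·n + 49·a^2 − 77·a·t + 84·a − 42·t^2 + 36·t); both groups contain (−77·n·a + 154·n·t − 132·n + 49·a^2 − 77·a·t + 84·a − 42·t^2 + 36·t), so (9·n − 7·a − 6) is a factor with cofactor −77·n·a + 154·n·t − 132·n + 49·a^2 − 77·a·t + 84·a − 42·t^2 + 36·t.
The cofactor groups again: −77·n·a + 154·n·t − 132·n + 49·a^2 − 77·a·t + 84·a − 42·t^2 + 36·t = −11·n·(7·a − 14·t + 12) + (7·a + 3·t)·(7·a − 14·t + 12); both groups contain (7·a − 14·t + 12), giving −(11·n − 7·a − 3·t)·(7·a − 14·t + 12).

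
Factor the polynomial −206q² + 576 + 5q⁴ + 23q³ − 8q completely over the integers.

By the rational root theorem, q = 2 is a root, giving the factor (q − 2) and quotient 5q³ + 33q² − 140q − 288.
Continuing, q = 4 is a root, giving the factor (q − 4) and quotient 5q² + 53q + 72.
The remaining quadratic factors as (q + 9)(5q + 8).

(5q + 8)(q + 9)(q − 2)(q − 4)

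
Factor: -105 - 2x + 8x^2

(2x + 7)(4x - 15)

Need a pair with product 8·(-105) = -840 and sum -2: that's -30 and 28.
Split the middle term: 8x^2 - 30x + 28x - 105 = 2x(4x - 15) + 7(4x - 15).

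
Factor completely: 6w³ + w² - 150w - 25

By the rational root theorem, w = 5 is a root, so (w - 5) divides it; the quotient is 6w² + 31w + 5.
The remaining quadratic factors as (w + 5)(6w + 1).

(6w + 1)(w + 5)(w - 5)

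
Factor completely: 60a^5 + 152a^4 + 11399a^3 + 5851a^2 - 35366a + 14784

Among the possible rational roots, a = -11/5 is a root, so (5a + 11) is a factor; dividing leaves 12a^4 + 4a^3 + 2271a^2 - 3826a + 1344.
Next, a = 7/6 is a root, so (6a - 7) divides it; the quotient is 2a^3 + 3a^2 + 382a - 192.
Then a = 1/2 is a root, so (2a - 1) is a factor; dividing leaves a^2 + 2a + 192.
The quadratic a^2 + 2a + 192 has discriminant -764 < 0 and is irreducible over ℤ.

(2a - 1)(5a + 11)(6a - 7)(a^2 + 2a + 192)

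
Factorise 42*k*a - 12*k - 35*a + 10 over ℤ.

Group as (42*k*a - 12*k) + (-35*a + 10) = 6*k*(7*a - 2) - 5*(7*a - 2).
Both groups share the factor (7*a - 2).

(6*k - 5)*(7*a - 2)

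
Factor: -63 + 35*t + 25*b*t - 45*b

(5*b + 7)*(5*t - 9)

Group as (25*b*t - 45*b) + (35*t - 63) = 5*b*(5*t - 9) + 7*(5*t - 9).
Both groups share the factor (5*t - 9).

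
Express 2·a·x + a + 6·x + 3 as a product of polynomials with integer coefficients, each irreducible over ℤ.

(2·x + 1)·(a + 3)

Group as (2·a·x + a) + (6·x + 3) = a·(2·x + 1) + 3·(2·x + 1).
Both groups share the factor (2·x + 1).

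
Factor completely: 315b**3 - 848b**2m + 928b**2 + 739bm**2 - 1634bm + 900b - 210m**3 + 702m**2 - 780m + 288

Group: 5b(63b**2 - 94bm + 110b + 35m**2 - 82m + 48) + (-6m + 6)(63b**2 - 94bm + 110b + 35m**2 - 82m + 48); both groups contain (63b**2 - 94bm + 110b + 35m**2 - 82m + 48), so (5b - 6m + 6) is a factor with cofactor 63b**2 - 94bm + 110b + 35m**2 - 82m + 48.
The cofactor groups again: 63b**2 - 94bm + 110b + 35m**2 - 82m + 48 = 7b(9b - 7m + 8) + (-5m + 6)(9b - 7m + 8); both groups contain (9b - 7m + 8), giving (7b - 5m + 6)(9b - 7m + 8).

(5b - 6m + 6)(7b - 5m + 6)(9b - 7m + 8)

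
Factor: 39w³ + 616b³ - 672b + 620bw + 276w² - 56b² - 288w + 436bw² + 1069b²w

(11b + 13w - 12)(7b + 3w)(8b + w + 8)

Group: 7b(88b² + 115bw - 8b + 13w² + 92w - 96) + 3w(88b² + 115bw - 8b + 13w² + 92w - 96); both groups contain (88b² + 115bw - 8b + 13w² + 92w - 96), so (7b + 3w) is a factor with cofactor 88b² + 115bw - 8b + 13w² + 92w - 96.
The cofactor groups again: 88b² + 115bw - 8b + 13w² + 92w - 96 = 11b(8b + w + 8) + (13w - 12)(8b + w + 8); both groups contain (8b + w + 8), giving (11b + 13w - 12)(8b + w + 8).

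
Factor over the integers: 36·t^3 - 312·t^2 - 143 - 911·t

Among the possible rational roots, t = -1/6 is a root, so (6·t + 1) is a factor; dividing leaves 6·t^2 - 53·t - 143.
The remaining quadratic factors as (t - 11)(6·t + 13).

(6·t + 1)·(6·t + 13)·(t - 11)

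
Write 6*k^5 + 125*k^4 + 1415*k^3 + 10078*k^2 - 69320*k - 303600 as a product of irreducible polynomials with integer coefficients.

Trying the rational-root candidates, k = -15 is a root, so (k + 15) is a factor; dividing leaves 6*k^4 + 35*k^3 + 890*k^2 - 3272*k - 20240.
Then k = 11/2 is a root, so (2*k - 11) is a factor; dividing leaves 3*k^3 + 34*k^2 + 632*k + 1840.
Then k = -10/3 is a root, giving the factor (3*k + 10) and quotient k^2 + 8*k + 184.
The quadratic k^2 + 8*k + 184 has discriminant -672 < 0 and is irreducible over ℤ.

(2*k - 11)*(3*k + 10)*(k + 15)*(k^2 + 8*k + 184)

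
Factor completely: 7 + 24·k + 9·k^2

Need a pair with product 9·7 = 63 and sum 24: that's 21 and 3.
Split the middle term: 9·k^2 + 21·k + 3·k + 7 = 3·k·(3·k + 7) + (3·k + 7).

(3·k + 1)·(3·k + 7)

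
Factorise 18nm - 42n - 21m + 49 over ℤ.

(3m - 7)(6n - 7)

Group as (18nm - 42n) + (-21m + 49) = 6n(3m - 7) - 7(3m - 7).
Both groups share the factor (3m - 7).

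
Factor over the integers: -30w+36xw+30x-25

Group as (36xw+30x) + (-30w-25) = 6x(6w+5) - 5(6w+5).
Both groups share the factor (6w+5).

(6w+5)(6x-5)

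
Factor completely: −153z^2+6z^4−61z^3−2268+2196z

(6z−7)(z+6)(z−6)(z−9)

Among the possible rational roots, z = 6 is a root, giving the factor (z−6) and quotient 6z^3−25z^2−303z+378.
Next, z = 9 is a root, so (z−9) divides it; the quotient is 6z^2+29z−42.
The remaining quadratic factors as (z+6)(6z−7).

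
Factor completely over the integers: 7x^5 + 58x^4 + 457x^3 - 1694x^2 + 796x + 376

Among the possible rational roots, x = 1 is a root, so (x - 1) is a factor; dividing leaves 7x^4 + 65x^3 + 522x^2 - 1172x - 376.
Continuing, x = 2 is a root, so (x - 2) divides it; the quotient is 7x^3 + 79x^2 + 680x + 188.
Next, x = -2/7 is a root, so (7x + 2) is a factor; dividing leaves x^2 + 11x + 94.
The quadratic x^2 + 11x + 94 has discriminant -255 < 0 and is irreducible over ℤ.

(7x + 2)(x - 1)(x - 2)(x^2 + 11x + 94)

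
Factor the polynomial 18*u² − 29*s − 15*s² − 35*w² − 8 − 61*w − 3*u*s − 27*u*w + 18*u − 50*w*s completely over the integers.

(3*u − 7*w − 3*s − 1)*(6*u + 5*w + 5*s + 8)

Group: 6*u*(3*u − 7*w − 3*s − 1) + (5*w + 5*s + 8)*(3*u − 7*w − 3*s − 1); both groups contain (3*u − 7*w − 3*s − 1).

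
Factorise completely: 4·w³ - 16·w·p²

4·w·(w - 2·p)·(w + 2·p)

Pull out the common factor 4·w; w² - 4·p² is a difference of squares.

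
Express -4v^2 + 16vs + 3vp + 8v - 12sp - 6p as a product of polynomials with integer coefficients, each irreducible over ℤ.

Group: -4v(v - 4s - 2) + 3p(v - 4s - 2); both groups contain (v - 4s - 2).

-(4v - 3p)(v - 4s - 2)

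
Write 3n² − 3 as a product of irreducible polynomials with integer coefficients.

Pull out the common factor 3; n² − 1 is a difference of squares.

3(n + 1)(n − 1)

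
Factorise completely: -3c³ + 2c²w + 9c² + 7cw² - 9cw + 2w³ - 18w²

Group: c(-3c² + 5cw + 9c + 2w² - 18w) + w(-3c² + 5cw + 9c + 2w² - 18w); both groups contain (-3c² + 5cw + 9c + 2w² - 18w), so (c + w) is a factor with cofactor -3c² + 5cw + 9c + 2w² - 18w.
The cofactor groups again: -3c² + 5cw + 9c + 2w² - 18w = -3c(c - 2w) + (-w + 9)(c - 2w); both groups contain (c - 2w), giving -(3c + w - 9)(c - 2w).

-(3c + w - 9)(c + w)(c - 2w)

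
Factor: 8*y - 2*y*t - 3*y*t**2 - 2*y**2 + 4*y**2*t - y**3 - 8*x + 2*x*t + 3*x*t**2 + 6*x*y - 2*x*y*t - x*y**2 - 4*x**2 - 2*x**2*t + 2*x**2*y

(2*x + y - 3*t + 4)*(y - t - 2)*(x - y)

Group: x*(2*x*y - 2*x*t - 4*x + y**2 - 4*y*t + 2*y + 3*t**2 + 2*t - 8) - y*(2*x*y - 2*x*t - 4*x + y**2 - 4*y*t + 2*y + 3*t**2 + 2*t - 8); both groups contain (2*x*y - 2*x*t - 4*x + y**2 - 4*y*t + 2*y + 3*t**2 + 2*t - 8), so (x - y) is a factor with cofactor 2*x*y - 2*x*t - 4*x + y**2 - 4*y*t + 2*y + 3*t**2 + 2*t - 8.
The cofactor groups again: 2*x*y - 2*x*t - 4*x + y**2 - 4*y*t + 2*y + 3*t**2 + 2*t - 8 = y*(2*x + y - 3*t + 4) + (-t - 2)*(2*x + y - 3*t + 4); both groups contain (2*x + y - 3*t + 4), giving (y - t - 2)*(2*x + y - 3*t + 4).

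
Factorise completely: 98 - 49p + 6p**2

(2p - 7)(3p - 14)

Need a pair with product 6·98 = 588 and sum -49: that's -28 and -21.
Split the middle term: 6p**2 - 28p - 21p + 98 = 2p(3p - 14) - 7(3p - 14).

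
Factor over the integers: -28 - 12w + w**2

(w + 2)(w - 14)

Two integers with product -28 and sum -12 are -14 and 2.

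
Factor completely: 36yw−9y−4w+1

(4w−1)(9y−1)

Group as (36yw−9y) + (−4w+1) = 9y(4w−1) − (4w−1).
Both groups share the factor (4w−1).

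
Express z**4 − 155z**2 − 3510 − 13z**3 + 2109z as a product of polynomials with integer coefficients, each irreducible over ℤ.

Among the possible rational roots, z = 15 is a root, giving the factor (z − 15) and quotient z**3 + 2z**2 − 125z + 234.
Next, z = 2 is a root, giving the factor (z − 2) and quotient z**2 + 4z − 117.
The remaining quadratic factors as (z + 13)(z − 9).

(z + 13)(z − 15)(z − 2)(z − 9)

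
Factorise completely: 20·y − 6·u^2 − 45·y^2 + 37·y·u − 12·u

−(9·y − 2·u − 4)·(5·y − 3·u)

Group: −9·y·(5·y − 3·u) + (2·u + 4)·(5·y − 3·u); both groups contain (5·y − 3·u).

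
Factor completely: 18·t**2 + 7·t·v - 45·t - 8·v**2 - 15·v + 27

(2·t - v - 3)·(9·t + 8·v - 9)

Group: 9·t·(2·t - v - 3) + (8·v - 9)·(2·t - v - 3); both groups contain (2·t - v - 3).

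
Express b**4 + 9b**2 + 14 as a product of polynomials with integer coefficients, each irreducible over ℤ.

Substitute u = b**2 to get a quadratic in u, then factor.
b**2 + 2 is irreducible over ℤ (always positive, so no real roots).
b**2 + 7 is irreducible over ℤ (always positive, so no real roots).

(b**2 + 2)(b**2 + 7)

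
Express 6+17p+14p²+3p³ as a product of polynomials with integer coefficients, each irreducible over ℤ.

(3p+2)(p+1)(p+3)

Trying the rational-root candidates, p = -2/3 is a root, so (3p+2) divides it; the quotient is p²+4p+3.
The remaining quadratic factors as (p+3)(p+1).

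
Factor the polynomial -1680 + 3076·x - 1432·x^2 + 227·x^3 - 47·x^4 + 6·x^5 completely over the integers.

Among the possible rational roots, x = 6 is a root, giving the factor (x - 6) and quotient 6·x^4 - 11·x^3 + 161·x^2 - 466·x + 280.
Next, x = 2 is a root, so (x - 2) is a factor; dividing leaves 6·x^3 + x^2 + 163·x - 140.
Next, x = 5/6 is a root, giving the factor (6·x - 5) and quotient x^2 + x + 28.
The quadratic x^2 + x + 28 has discriminant -111 < 0 and is irreducible over ℤ.

(6·x - 5)·(x - 2)·(x - 6)·(x^2 + x + 28)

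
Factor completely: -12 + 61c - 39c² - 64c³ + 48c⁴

Testing divisors of the constant over divisors of the leading coefficient, c = -1 is a root, giving the factor (c + 1) and quotient 48c³ - 112c² + 73c - 12.
Then c = 4/3 is a root, so (3c - 4) is a factor; dividing leaves 16c² - 16c + 3.
The remaining quadratic factors as (4c - 3)(4c - 1).

(3c - 4)(4c - 1)(4c - 3)(c + 1)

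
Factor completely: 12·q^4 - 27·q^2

3·q^2·(2·q + 3)·(2·q - 3)

Pull out the common factor 3·q^2; 4·q^2 - 9 is a difference of squares.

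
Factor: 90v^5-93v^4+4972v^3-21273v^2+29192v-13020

(3v-5)(5v-6)(6v-7)(v^2+3v+62)

Among the possible rational roots, v = 6/5 is a root, so (5v-6) is a factor; dividing leaves 18v^4+3v^3+998v^2-3057v+2170.
Then v = 7/6 is a root, giving the factor (6v-7) and quotient 3v^3+4v^2+171v-310.
Then v = 5/3 is a root, giving the factor (3v-5) and quotient v^2+3v+62.
The quadratic v^2+3v+62 has discriminant -239 < 0 and is irreducible over ℤ.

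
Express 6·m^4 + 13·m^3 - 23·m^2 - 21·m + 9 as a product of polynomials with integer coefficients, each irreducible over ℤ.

Among the possible rational roots, m = -1 is a root, so (m + 1) divides it; the quotient is 6·m^3 + 7·m^2 - 30·m + 9.
Next, m = 1/3 is a root, so (3·m - 1) is a factor; dividing leaves 2·m^2 + 3·m - 9.
The remaining quadratic factors as (m + 3)(2·m - 3).

(2·m - 3)·(3·m - 1)·(m + 1)·(m + 3)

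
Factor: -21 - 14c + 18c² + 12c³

Group as (12c³ - 14c) + (18c² - 21) = 2c(6c² - 7) + 3(6c² - 7).
Both groups share the factor (6c² - 7).

(2c + 3)(6c² - 7)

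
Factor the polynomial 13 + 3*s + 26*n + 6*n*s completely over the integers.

Group as (6*n*s + 26*n) + (3*s + 13) = 2*n*(3*s + 13) + (3*s + 13).
Both groups share the factor (3*s + 13).

(2*n + 1)*(3*s + 13)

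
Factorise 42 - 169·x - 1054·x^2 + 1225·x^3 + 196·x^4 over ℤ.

Trying the rational-root candidates, x = 1/7 is a root, so (7·x - 1) divides it; the quotient is 28·x^3 + 179·x^2 - 125·x - 42.
Then x = -1/4 is a root, so (4·x + 1) is a factor; dividing leaves 7·x^2 + 43·x - 42.
The remaining quadratic factors as (x + 7)(7·x - 6).

(4·x + 1)·(7·x - 1)·(7·x - 6)·(x + 7)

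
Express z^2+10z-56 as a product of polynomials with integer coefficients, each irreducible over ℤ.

Two integers with product -56 and sum 10 are -4 and 14.

(z+14)(z-4)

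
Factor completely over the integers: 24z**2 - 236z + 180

Pull out the common factor 4, then factor the remaining trinomial.

4(6z - 5)(z - 9)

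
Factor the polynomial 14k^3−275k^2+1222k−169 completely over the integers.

By the rational root theorem, k = 13 is a root, so (k−13) divides it; the quotient is 14k^2−93k+13.
The remaining quadratic factors as (2k−13)(7k−1).

(2k−13)(7k−1)(k−13)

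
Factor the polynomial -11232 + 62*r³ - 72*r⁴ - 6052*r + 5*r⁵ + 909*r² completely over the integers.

By the rational root theorem, r = -8/5 is a root, giving the factor (5*r + 8) and quotient r⁴ - 16*r³ + 38*r² + 121*r - 1404.
Next, r = -4 is a root, so (r + 4) divides it; the quotient is r³ - 20*r² + 118*r - 351.
Next, r = 13 is a root, giving the factor (r - 13) and quotient r² - 7*r + 27.
The quadratic r² - 7*r + 27 has discriminant -59 < 0 and is irreducible over ℤ.

(5*r + 8)*(r + 4)*(r - 13)*(r² - 7*r + 27)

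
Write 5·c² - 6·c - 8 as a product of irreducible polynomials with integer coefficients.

(5·c + 4)·(c - 2)

Need a pair with product 5·(-8) = -40 and sum -6: that's 4 and -10.
Split the middle term: 5·c² + 4·c - 10·c - 8 = c·(5·c + 4) - 2·(5·c + 4).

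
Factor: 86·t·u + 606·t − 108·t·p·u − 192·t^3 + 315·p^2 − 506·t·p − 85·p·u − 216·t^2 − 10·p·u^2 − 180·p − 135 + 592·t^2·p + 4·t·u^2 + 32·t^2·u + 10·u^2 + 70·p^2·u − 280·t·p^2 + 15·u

−(2·t − 5·p + 5)·(12·t − 7·p + u − 3)·(8·t − 2·u − 9)

Group: 2·t·(−96·t^2 + 56·t·p + 16·t·u + 132·t − 14·p·u − 63·p + 2·u^2 + 3·u − 27) + (−5·p + 5)·(−96·t^2 + 56·t·p + 16·t·u + 132·t − 14·p·u − 63·p + 2·u^2 + 3·u − 27); both groups contain (−96·t^2 + 56·t·p + 16·t·u + 132·t − 14·p·u − 63·p + 2·u^2 + 3·u − 27), so (2·t − 5·p + 5) is a factor with cofactor −96·t^2 + 56·t·p + 16·t·u + 132·t − 14·p·u − 63·p + 2·u^2 + 3·u − 27.
The cofactor groups again: −96·t^2 + 56·t·p + 16·t·u + 132·t − 14·p·u − 63·p + 2·u^2 + 3·u − 27 = −12·t·(8·t − 2·u − 9) + (7·p − u + 3)·(8·t − 2·u − 9); both groups contain (8·t − 2·u − 9), giving −(12·t − 7·p + u − 3)·(8·t − 2·u − 9).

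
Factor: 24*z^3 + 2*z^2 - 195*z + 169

(4*z + 13)*(6*z - 13)*(z - 1)

Testing divisors of the constant over divisors of the leading coefficient, z = 1 is a root, so (z - 1) divides it; the quotient is 24*z^2 + 26*z - 169.
The remaining quadratic factors as (6*z - 13)(4*z + 13).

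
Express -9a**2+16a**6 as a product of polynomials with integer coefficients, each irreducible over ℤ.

a**2(4a**2+3)(4a**2-3)

Factor out a**2 first: what remains is 16a**4-9.
Recognize a difference of squares with the parts 4a**2 and 3.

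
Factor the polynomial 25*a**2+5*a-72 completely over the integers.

(5*a+9)*(5*a-8)

Need a pair with product 25·(-72) = -1800 and sum 5: that's 45 and -40.
Split the middle term: 25*a**2+45*a - 40*a-72 = 5*a*(5*a+9) - 8*(5*a+9).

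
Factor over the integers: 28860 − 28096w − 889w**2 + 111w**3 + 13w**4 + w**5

Trying the rational-root candidates, w = 1 is a root, so (w − 1) divides it; the quotient is w**4 + 14w**3 + 125w**2 − 764w − 28860.
Continuing, w = −13 is a root, so (w + 13) is a factor; dividing leaves w**3 + w**2 + 112w − 2220.
Then w = 10 is a root, so (w − 10) divides it; the quotient is w**2 + 11w + 222.
The quadratic w**2 + 11w + 222 has discriminant −767 < 0 and is irreducible over ℤ.

(w + 13)(w − 1)(w − 10)(w**2 + 11w + 222)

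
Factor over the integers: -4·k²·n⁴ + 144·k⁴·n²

Every term has a factor of 4·k²·n². Then 36·k² - n² = (6·k)² − (n)².

4·k²·n²·(6·k + n)·(6·k - n)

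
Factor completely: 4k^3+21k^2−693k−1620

Among the possible rational roots, k = 12 is a root, giving the factor (k−12) and quotient 4k^2+69k+135.
The remaining quadratic factors as (k+15)(4k+9).

(4k+9)(k+15)(k−12)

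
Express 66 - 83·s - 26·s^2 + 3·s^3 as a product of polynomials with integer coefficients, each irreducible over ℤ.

(3·s - 2)·(s + 3)·(s - 11)

By the rational root theorem, s = 11 is a root, giving the factor (s - 11) and quotient 3·s^2 + 7·s - 6.
The remaining quadratic factors as (s + 3)(3·s - 2).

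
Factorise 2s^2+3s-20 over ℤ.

Need a pair with product 2·(-20) = -40 and sum 3: that's 8 and -5.
Split the middle term: 2s^2+8s - 5s-20 = 2s(s+4) - 5(s+4).

(2s-5)(s+4)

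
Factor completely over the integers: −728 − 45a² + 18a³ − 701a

(3a + 13)(6a + 7)(a − 8)

By the rational root theorem, a = −7/6 is a root, giving the factor (6a + 7) and quotient 3a² − 11a − 104.
The remaining quadratic factors as (a − 8)(3a + 13).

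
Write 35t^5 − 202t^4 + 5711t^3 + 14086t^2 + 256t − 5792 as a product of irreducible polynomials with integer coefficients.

(5t + 4)(7t − 4)(t + 2)(t^2 − 8t + 181)

By the rational root theorem, t = −2 is a root, so (t + 2) divides it; the quotient is 35t^4 − 272t^3 + 6255t^2 + 1576t − 2896.
Then t = −4/5 is a root, so (5t + 4) is a factor; dividing leaves 7t^3 − 60t^2 + 1299t − 724.
Continuing, t = 4/7 is a root, so (7t − 4) is a factor; dividing leaves t^2 − 8t + 181.
The quadratic t^2 − 8t + 181 has discriminant −660 < 0 and is irreducible over ℤ.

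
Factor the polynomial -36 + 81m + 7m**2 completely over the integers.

Need a pair with product 7·(-36) = -252 and sum 81: that's -3 and 84.
Split the middle term: 7m**2 - 3m + 84m - 36 = m(7m - 3) + 12(7m - 3).

(7m - 3)(m + 12)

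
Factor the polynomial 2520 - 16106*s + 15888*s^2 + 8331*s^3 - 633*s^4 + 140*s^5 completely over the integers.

(4*s + 9)*(5*s - 1)*(7*s - 4)*(s^2 - 6*s + 70)

Testing divisors of the constant over divisors of the leading coefficient, s = 4/7 is a root, so (7*s - 4) is a factor; dividing leaves 20*s^4 - 79*s^3 + 1145*s^2 + 2924*s - 630.
Continuing, s = 1/5 is a root, so (5*s - 1) divides it; the quotient is 4*s^3 - 15*s^2 + 226*s + 630.
Continuing, s = -9/4 is a root, so (4*s + 9) is a factor; dividing leaves s^2 - 6*s + 70.
The quadratic s^2 - 6*s + 70 has discriminant -244 < 0 and is irreducible over ℤ.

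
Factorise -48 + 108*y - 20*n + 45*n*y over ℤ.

Group as (45*n*y - 20*n) + (108*y - 48) = 5*n*(9*y - 4) + 12*(9*y - 4).
Both groups share the factor (9*y - 4).

(5*n + 12)*(9*y - 4)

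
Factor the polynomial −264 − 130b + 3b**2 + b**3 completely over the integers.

Trying the rational-root candidates, b = 11 is a root, giving the factor (b − 11) and quotient b**2 + 14b + 24.
The remaining quadratic factors as (b + 12)(b + 2).

(b + 12)(b + 2)(b − 11)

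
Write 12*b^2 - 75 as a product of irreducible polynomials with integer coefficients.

3*(2*b + 5)*(2*b - 5)

Pull out the common factor 3; 4*b^2 - 25 is a difference of squares.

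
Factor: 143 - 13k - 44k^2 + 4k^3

(k - 11)(4k^2 - 13)

Group as (4k^3 - 13k) + (-44k^2 + 143) = k(4k^2 - 13) - 11(4k^2 - 13).
Both groups share the factor (4k^2 - 13).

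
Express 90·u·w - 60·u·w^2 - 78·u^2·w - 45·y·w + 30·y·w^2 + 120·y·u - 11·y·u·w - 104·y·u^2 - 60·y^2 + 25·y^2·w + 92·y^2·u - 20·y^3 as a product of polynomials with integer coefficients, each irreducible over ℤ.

-(5·y - 13·u - 10·w + 15)·(y - 2·u)·(4·y + 3·w)

Group: 5·y·(-4·y^2 + 8·y·u - 3·y·w + 6·u·w) + (-13·u - 10·w + 15)·(-4·y^2 + 8·y·u - 3·y·w + 6·u·w); both groups contain (-4·y^2 + 8·y·u - 3·y·w + 6·u·w), so (5·y - 13·u - 10·w + 15) is a factor with cofactor -4·y^2 + 8·y·u - 3·y·w + 6·u·w.
The cofactor groups again: -4·y^2 + 8·y·u - 3·y·w + 6·u·w = -y·(4·y + 3·w) + 2·u·(4·y + 3·w); both groups contain (4·y + 3·w), giving -(y - 2·u)·(4·y + 3·w).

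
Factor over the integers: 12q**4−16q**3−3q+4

(3q−4)(4q**3−1)

Group as (12q**4−3q) + (−16q**3+4) = 3q(4q**3−1) − 4(4q**3−1).
Both groups share the factor (4q**3−1).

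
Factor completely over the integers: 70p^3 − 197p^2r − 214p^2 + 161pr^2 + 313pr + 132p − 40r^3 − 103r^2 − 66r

Group: 7p(10p^2 − 21pr − 22p + 8r^2 + 11r) + (−5r − 6)(10p^2 − 21pr − 22p + 8r^2 + 11r); both groups contain (10p^2 − 21pr − 22p + 8r^2 + 11r), so (7p − 5r − 6) is a factor with cofactor 10p^2 − 21pr − 22p + 8r^2 + 11r.
The cofactor groups again: 10p^2 − 21pr − 22p + 8r^2 + 11r = 5p(2p − r) + (−8r − 11)(2p − r); both groups contain (2p − r), giving (5p − 8r − 11)(2p − r).

(2p − r)(5p − 8r − 11)(7p − 5r − 6)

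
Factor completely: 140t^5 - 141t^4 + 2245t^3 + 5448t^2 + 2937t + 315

Testing divisors of the constant over divisors of the leading coefficient, t = -5/4 is a root, so (4t + 5) divides it; the quotient is 35t^4 - 79t^3 + 660t^2 + 537t + 63.
Next, t = -1/7 is a root, giving the factor (7t + 1) and quotient 5t^3 - 12t^2 + 96t + 63.
Next, t = -3/5 is a root, so (5t + 3) is a factor; dividing leaves t^2 - 3t + 21.
The quadratic t^2 - 3t + 21 has discriminant -75 < 0 and is irreducible over ℤ.

(4t + 5)(5t + 3)(7t + 1)(t^2 - 3t + 21)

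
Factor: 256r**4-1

(4r+1)(4r-1)(16r**2+1)

(4r)⁴ − (1)⁴ = ((4r)² − (1)²)((4r)² + (1)²); the first factor splits again, the second (16r**2+1) is irreducible.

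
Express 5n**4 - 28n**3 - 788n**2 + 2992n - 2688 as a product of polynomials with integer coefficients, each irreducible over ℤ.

Trying the rational-root candidates, n = 2 is a root, giving the factor (n - 2) and quotient 5n**3 - 18n**2 - 824n + 1344.
Continuing, n = -12 is a root, so (n + 12) is a factor; dividing leaves 5n**2 - 78n + 112.
The remaining quadratic factors as (5n - 8)(n - 14).

(5n - 8)(n + 12)(n - 14)(n - 2)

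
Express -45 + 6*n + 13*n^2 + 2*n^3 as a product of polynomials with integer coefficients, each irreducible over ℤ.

Testing divisors of the constant over divisors of the leading coefficient, n = -3 is a root, so (n + 3) divides it; the quotient is 2*n^2 + 7*n - 15.
The remaining quadratic factors as (2*n - 3)(n + 5).

(2*n - 3)*(n + 3)*(n + 5)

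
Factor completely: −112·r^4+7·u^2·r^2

7·r^2·(u−4·r)·(u+4·r)

Every term has a factor of 7·r^2. Then u^2−16·r^2 = (u)² − (4·r)².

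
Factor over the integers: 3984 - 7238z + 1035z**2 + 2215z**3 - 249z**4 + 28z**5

(4z - 3)(7z - 8)(z + 2)(z**2 - 9z + 83)

Trying the rational-root candidates, z = 3/4 is a root, so (4z - 3) divides it; the quotient is 7z**4 - 57z**3 + 511z**2 + 642z - 1328.
Then z = 8/7 is a root, giving the factor (7z - 8) and quotient z**3 - 7z**2 + 65z + 166.
Next, z = -2 is a root, so (z + 2) divides it; the quotient is z**2 - 9z + 83.
The quadratic z**2 - 9z + 83 has discriminant -251 < 0 and is irreducible over ℤ.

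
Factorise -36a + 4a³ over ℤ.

4a(a + 3)(a - 3)

Every term has a factor of 4a. Then a² - 9 = (a)² − (3)².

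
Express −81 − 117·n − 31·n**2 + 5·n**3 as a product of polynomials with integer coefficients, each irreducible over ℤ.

By the rational root theorem, n = −1 is a root, so (n + 1) is a factor; dividing leaves 5·n**2 − 36·n − 81.
The remaining quadratic factors as (n − 9)(5·n + 9).

(5·n + 9)·(n + 1)·(n − 9)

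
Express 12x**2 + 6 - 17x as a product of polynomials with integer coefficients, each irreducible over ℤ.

(3x - 2)(4x - 3)

Need a pair with product 12·6 = 72 and sum -17: that's -8 and -9.
Split the middle term: 12x**2 - 8x - 9x + 6 = 4x(3x - 2) - 3(3x - 2).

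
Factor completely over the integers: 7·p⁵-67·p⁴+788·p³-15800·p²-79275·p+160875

(7·p-11)·(p+5)·(p-15)·(p²+2·p+195)

Among the possible rational roots, p = -5 is a root, so (p+5) divides it; the quotient is 7·p⁴-102·p³+1298·p²-22290·p+32175.
Next, p = 15 is a root, giving the factor (p-15) and quotient 7·p³+3·p²+1343·p-2145.
Continuing, p = 11/7 is a root, so (7·p-11) divides it; the quotient is p²+2·p+195.
The quadratic p²+2·p+195 has discriminant -776 < 0 and is irreducible over ℤ.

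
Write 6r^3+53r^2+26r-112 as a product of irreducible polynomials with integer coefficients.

Trying the rational-root candidates, r = -2 is a root, giving the factor (r+2) and quotient 6r^2+41r-56.
The remaining quadratic factors as (r+8)(6r-7).

(6r-7)(r+2)(r+8)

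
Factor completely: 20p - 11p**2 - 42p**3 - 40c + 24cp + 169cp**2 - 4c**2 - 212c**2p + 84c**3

Group: 7c(12c**2 - 20cp + 8c + 7p**2 - 4p) + (-6p - 5)(12c**2 - 20cp + 8c + 7p**2 - 4p); both groups contain (12c**2 - 20cp + 8c + 7p**2 - 4p), so (7c - 6p - 5) is a factor with cofactor 12c**2 - 20cp + 8c + 7p**2 - 4p.
The cofactor groups again: 12c**2 - 20cp + 8c + 7p**2 - 4p = 2c(6c - 7p + 4) - p(6c - 7p + 4); both groups contain (6c - 7p + 4), giving (2c - p)(6c - 7p + 4).

(2c - p)(6c - 7p + 4)(7c - 6p - 5)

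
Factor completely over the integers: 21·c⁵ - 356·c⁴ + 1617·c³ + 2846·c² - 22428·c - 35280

(3·c + 7)·(7·c + 12)·(c - 7)·(c² - 14·c + 60)

Among the possible rational roots, c = -12/7 is a root, giving the factor (7·c + 12) and quotient 3·c⁴ - 56·c³ + 327·c² - 154·c - 2940.
Next, c = -7/3 is a root, giving the factor (3·c + 7) and quotient c³ - 21·c² + 158·c - 420.
Continuing, c = 7 is a root, so (c - 7) is a factor; dividing leaves c² - 14·c + 60.
The quadratic c² - 14·c + 60 has discriminant -44 < 0 and is irreducible over ℤ.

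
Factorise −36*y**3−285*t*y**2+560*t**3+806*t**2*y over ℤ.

Group: 7*t*(80*t**2−22*t*y−3*y**2) + 12*y*(80*t**2−22*t*y−3*y**2); both groups contain (80*t**2−22*t*y−3*y**2), so (7*t+12*y) is a factor with cofactor 80*t**2−22*t*y−3*y**2.
The cofactor groups again: 80*t**2−22*t*y−3*y**2 = 10*t*(8*t−3*y) + y*(8*t−3*y); both groups contain (8*t−3*y), giving (10*t+y)*(8*t−3*y).

(10*t+y)*(7*t+12*y)*(8*t−3*y)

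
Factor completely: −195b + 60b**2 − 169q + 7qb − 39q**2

−(3q − 4b + 13)(13q + 15b)

Group: −13q(3q − 4b + 13) − 15b(3q − 4b + 13); both groups contain (3q − 4b + 13).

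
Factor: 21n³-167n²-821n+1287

Testing divisors of the constant over divisors of the leading coefficient, n = 9/7 is a root, giving the factor (7n-9) and quotient 3n²-20n-143.
The remaining quadratic factors as (3n+13)(n-11).

(3n+13)(7n-9)(n-11)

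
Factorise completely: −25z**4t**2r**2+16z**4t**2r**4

r**2t**2z**4(4r+5)(4r−5)

Factor out z**4t**2r**2 first: what remains is 16r**2−25.
Recognize a difference of squares with the parts 4r and 5.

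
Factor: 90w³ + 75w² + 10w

Pull out the common factor 5w, then factor the remaining trinomial.

5w(3w + 2)(6w + 1)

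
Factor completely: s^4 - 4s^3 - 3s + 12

Group as (s^4 - 3s) + (-4s^3 + 12) = s(s^3 - 3) - 4(s^3 - 3).
Both groups share the factor (s^3 - 3).

(s - 4)(s^3 - 3)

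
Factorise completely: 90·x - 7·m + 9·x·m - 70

Group as (9·x·m + 90·x) + (-7·m - 70) = 9·x·(m + 10) - 7·(m + 10).
Both groups share the factor (m + 10).

(9·x - 7)·(m + 10)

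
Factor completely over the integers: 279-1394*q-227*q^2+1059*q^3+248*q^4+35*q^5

(5*q-1)*(7*q+9)*(q-1)*(q^2+7*q+31)

Testing divisors of the constant over divisors of the leading coefficient, q = 1/5 is a root, giving the factor (5*q-1) and quotient 7*q^4+51*q^3+222*q^2-q-279.
Then q = 1 is a root, giving the factor (q-1) and quotient 7*q^3+58*q^2+280*q+279.
Continuing, q = -9/7 is a root, giving the factor (7*q+9) and quotient q^2+7*q+31.
The quadratic q^2+7*q+31 has discriminant -75 < 0 and is irreducible over ℤ.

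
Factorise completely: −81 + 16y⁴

(2y)⁴ − (3)⁴ = ((2y)² − (3)²)((2y)² + (3)²); the first factor splits again, the second (4y² + 9) is irreducible.

(2y + 3)(2y − 3)(4y² + 9)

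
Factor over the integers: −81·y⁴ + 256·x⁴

(4·x + 3·y)·(4·x − 3·y)·(16·x² + 9·y²)

(4·x)⁴ − (3·y)⁴ = ((4·x)² − (3·y)²)((4·x)² + (3·y)²); the first factor splits again, the second (16·x² + 9·y²) is irreducible.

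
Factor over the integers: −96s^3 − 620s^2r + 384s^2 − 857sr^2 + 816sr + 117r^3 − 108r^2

Group: 8s(−12s^2 − 79sr + 48s − 117r^2 + 108r) − r(−12s^2 − 79sr + 48s − 117r^2 + 108r); both groups contain (−12s^2 − 79sr + 48s − 117r^2 + 108r), so (8s − r) is a factor with cofactor −12s^2 − 79sr + 48s − 117r^2 + 108r.
The cofactor groups again: −12s^2 − 79sr + 48s − 117r^2 + 108r = −4s(3s + 13r − 12) − 9r(3s + 13r − 12); both groups contain (3s + 13r − 12), giving −(4s + 9r)(3s + 13r − 12).

−(8s − r)(3s + 13r − 12)(4s + 9r)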